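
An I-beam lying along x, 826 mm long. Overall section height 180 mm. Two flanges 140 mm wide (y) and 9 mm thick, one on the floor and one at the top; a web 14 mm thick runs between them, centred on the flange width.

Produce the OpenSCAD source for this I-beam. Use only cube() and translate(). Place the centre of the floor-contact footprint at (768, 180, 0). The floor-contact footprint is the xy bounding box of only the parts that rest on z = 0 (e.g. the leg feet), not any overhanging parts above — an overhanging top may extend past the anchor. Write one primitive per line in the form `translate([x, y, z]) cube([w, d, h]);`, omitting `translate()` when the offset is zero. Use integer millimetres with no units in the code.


translate([355, 110, 0]) cube([826, 140, 9]);
translate([355, 173, 9]) cube([826, 14, 162]);
translate([355, 110, 171]) cube([826, 140, 9]);


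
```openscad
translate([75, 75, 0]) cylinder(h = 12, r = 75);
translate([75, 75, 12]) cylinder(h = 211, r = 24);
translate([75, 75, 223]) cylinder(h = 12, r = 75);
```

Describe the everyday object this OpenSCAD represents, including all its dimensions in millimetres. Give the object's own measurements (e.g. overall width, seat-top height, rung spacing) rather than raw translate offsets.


A spool: two coaxial disc flanges of radius 75 mm and thickness 12 mm, joined by a core cylinder of radius 24 mm and height 211 mm. The lower flange rests on z = 0 and the three cylinders share a vertical axis.


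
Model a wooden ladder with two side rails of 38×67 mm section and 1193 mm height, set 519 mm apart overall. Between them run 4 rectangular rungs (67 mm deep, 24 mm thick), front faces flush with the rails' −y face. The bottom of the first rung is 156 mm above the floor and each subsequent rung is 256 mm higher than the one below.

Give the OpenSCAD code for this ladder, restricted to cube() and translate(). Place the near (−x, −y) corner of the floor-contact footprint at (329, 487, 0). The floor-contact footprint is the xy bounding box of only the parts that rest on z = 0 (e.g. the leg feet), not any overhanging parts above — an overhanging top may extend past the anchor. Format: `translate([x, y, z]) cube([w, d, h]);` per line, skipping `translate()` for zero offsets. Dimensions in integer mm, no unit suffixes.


// rung span = 519 - 2*38 = 443
// rung[k] z = 156 + k*256
translate([329, 487, 0]) cube([38, 67, 1193]);
translate([810, 487, 0]) cube([38, 67, 1193]);
translate([367, 487, 156]) cube([443, 67, 24]);
translate([367, 487, 412]) cube([443, 67, 24]);
translate([367, 487, 668]) cube([443, 67, 24]);
translate([367, 487, 924]) cube([443, 67, 24]);


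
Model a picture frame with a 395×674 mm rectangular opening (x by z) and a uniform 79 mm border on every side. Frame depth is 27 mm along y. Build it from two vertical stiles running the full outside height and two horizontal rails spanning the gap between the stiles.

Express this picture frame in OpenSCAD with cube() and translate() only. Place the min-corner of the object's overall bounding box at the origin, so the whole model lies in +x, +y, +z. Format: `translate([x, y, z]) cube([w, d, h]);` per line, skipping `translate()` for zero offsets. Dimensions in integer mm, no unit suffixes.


cube([79, 27, 832]);
translate([474, 0, 0]) cube([79, 27, 832]);
translate([79, 0, 0]) cube([395, 27, 79]);
translate([79, 0, 753]) cube([395, 27, 79]);


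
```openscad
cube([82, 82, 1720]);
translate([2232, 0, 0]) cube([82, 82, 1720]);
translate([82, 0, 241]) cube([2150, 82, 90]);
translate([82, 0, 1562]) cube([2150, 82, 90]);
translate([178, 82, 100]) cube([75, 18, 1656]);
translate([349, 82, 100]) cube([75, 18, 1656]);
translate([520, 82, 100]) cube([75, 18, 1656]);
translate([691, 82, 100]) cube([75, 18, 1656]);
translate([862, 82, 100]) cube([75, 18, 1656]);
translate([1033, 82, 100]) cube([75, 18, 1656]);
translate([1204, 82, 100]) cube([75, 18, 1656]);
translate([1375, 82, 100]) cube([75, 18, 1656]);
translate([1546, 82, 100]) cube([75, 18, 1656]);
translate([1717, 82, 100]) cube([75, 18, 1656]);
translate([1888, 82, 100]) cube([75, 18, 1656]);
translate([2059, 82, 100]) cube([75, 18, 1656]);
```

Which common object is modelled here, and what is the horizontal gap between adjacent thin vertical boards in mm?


A fence section. The picket gap is 96 mm.

Two posts, two rails, 12 pickets — a fence section. Span 2150 mm holds 12 pickets of 75 mm with 13 equal gaps: ⌊(2150 − 12·75) / 13⌋ = 96 mm.


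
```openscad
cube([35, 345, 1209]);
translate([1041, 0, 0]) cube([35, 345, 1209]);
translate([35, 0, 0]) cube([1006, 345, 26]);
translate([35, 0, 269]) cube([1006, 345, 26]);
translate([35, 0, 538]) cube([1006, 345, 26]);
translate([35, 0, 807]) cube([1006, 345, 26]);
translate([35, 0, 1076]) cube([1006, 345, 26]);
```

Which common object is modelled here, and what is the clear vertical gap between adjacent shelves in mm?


A bookshelf. The clear shelf gap is 243 mm.

Two tall side panels with 5 horizontal boards between them — a bookshelf. The first two shelf undersides are at z = 0 and z = 269; with shelf thickness 26, the clear gap is 269 − 0 − 26 = 243 mm.


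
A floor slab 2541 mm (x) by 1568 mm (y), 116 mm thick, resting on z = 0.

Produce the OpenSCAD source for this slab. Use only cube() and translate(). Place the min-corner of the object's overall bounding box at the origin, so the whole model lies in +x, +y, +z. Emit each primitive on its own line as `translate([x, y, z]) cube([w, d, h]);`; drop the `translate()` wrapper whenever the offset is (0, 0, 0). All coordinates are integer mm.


cube([2541, 1568, 116]);


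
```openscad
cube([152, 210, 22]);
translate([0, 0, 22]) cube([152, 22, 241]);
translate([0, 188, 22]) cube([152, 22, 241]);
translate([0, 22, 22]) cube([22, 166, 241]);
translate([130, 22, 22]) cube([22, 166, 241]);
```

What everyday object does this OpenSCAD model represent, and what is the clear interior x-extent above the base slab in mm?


An open box. The internal width is 108 mm.

A 152×210 base slab with four walls standing on it — an open box. The base is 152 mm wide and the walls are 22 mm thick, so the internal width is 152 − 2 × 22 = 108 mm.


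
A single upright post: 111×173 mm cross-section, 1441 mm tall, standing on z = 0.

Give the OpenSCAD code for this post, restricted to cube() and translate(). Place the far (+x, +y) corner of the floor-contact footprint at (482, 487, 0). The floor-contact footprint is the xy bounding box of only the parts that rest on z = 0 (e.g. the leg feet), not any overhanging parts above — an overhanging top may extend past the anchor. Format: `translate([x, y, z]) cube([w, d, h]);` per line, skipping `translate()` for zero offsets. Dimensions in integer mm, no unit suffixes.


translate([371, 314, 0]) cube([111, 173, 1441]);


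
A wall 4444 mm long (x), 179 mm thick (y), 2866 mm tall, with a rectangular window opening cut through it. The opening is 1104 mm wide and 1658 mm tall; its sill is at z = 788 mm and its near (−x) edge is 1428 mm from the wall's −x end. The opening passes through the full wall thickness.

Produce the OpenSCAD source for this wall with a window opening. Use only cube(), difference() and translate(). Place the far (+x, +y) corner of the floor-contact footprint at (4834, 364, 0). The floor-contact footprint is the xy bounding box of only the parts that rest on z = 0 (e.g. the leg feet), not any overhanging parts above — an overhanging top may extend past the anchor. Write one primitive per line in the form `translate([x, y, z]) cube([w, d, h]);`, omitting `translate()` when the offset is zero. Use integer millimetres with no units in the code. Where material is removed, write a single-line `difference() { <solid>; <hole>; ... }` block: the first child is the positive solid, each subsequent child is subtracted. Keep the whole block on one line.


difference() { translate([390, 185, 0]) cube([4444, 179, 2866]); translate([1818, 185, 788]) cube([1104, 179, 1658]); }


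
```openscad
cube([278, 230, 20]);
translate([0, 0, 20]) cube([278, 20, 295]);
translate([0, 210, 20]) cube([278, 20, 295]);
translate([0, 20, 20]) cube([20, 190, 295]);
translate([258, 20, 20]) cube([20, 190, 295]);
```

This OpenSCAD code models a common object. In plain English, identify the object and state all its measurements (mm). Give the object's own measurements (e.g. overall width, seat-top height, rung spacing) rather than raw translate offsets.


An open-topped rectangular box: outside dimensions 278×230×315 mm, with a uniform wall and base thickness of 20 mm. The base is a full 278×230 slab on the floor; four walls sit on top of the base. The front and back walls (the −y and +y sides) span the full width; the two side walls fit between them.


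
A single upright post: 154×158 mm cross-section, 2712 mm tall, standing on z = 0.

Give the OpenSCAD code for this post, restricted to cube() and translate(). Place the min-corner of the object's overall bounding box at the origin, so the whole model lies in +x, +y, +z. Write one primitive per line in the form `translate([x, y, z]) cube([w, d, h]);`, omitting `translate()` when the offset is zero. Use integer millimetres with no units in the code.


cube([154, 158, 2712]);


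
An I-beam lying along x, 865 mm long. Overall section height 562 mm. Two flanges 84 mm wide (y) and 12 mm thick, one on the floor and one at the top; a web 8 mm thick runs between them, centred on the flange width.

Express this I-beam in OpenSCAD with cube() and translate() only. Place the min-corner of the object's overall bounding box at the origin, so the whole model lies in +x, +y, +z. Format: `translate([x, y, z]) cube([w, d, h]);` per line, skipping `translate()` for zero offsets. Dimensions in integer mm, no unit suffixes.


cube([865, 84, 12]);
translate([0, 38, 12]) cube([865, 8, 538]);
translate([0, 0, 550]) cube([865, 84, 12]);


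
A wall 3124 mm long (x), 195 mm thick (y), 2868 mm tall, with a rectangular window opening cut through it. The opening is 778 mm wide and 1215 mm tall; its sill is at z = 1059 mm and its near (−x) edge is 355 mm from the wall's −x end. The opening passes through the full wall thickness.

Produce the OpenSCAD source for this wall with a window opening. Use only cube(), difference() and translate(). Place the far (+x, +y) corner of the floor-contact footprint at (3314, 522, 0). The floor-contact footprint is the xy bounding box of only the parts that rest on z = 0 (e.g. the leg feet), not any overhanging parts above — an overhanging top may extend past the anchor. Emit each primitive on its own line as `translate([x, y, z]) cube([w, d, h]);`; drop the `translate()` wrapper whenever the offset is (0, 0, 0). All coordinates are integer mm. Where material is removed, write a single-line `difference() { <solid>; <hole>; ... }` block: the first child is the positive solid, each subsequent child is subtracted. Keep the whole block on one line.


difference() { translate([190, 327, 0]) cube([3124, 195, 2868]); translate([545, 327, 1059]) cube([778, 195, 1215]); }


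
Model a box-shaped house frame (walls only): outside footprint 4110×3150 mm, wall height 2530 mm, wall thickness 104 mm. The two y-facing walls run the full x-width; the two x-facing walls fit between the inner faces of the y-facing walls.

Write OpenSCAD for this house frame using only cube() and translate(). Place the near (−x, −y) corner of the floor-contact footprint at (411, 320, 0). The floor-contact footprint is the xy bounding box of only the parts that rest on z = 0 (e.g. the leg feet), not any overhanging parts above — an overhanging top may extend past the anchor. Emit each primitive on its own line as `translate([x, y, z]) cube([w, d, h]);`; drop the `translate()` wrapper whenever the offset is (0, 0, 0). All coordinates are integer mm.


translate([411, 320, 0]) cube([4110, 104, 2530]);
translate([411, 3366, 0]) cube([4110, 104, 2530]);
translate([411, 424, 0]) cube([104, 2942, 2530]);
translate([4417, 424, 0]) cube([104, 2942, 2530]);


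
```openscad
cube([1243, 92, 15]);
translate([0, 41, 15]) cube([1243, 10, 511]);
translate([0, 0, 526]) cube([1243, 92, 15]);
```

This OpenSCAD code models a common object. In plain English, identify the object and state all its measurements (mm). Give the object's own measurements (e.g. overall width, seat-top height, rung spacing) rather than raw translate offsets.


An I-beam lying along x, 1243 mm long. Overall section height 541 mm. Two flanges 92 mm wide (y) and 15 mm thick, one on the floor and one at the top; a web 10 mm thick runs between them, centred on the flange width.


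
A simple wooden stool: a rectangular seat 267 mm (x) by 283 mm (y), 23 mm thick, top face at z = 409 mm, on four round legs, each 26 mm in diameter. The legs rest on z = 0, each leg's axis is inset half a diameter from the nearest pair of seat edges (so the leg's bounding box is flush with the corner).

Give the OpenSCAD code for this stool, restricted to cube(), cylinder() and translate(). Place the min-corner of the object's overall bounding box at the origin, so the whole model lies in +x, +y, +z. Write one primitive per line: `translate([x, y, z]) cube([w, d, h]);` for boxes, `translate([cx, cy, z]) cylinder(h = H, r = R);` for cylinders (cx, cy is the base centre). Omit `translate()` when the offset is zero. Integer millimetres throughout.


translate([0, 0, 386]) cube([267, 283, 23]);
translate([13, 13, 0]) cylinder(h = 386, r = 13);
translate([254, 13, 0]) cylinder(h = 386, r = 13);
translate([13, 270, 0]) cylinder(h = 386, r = 13);
translate([254, 270, 0]) cylinder(h = 386, r = 13);


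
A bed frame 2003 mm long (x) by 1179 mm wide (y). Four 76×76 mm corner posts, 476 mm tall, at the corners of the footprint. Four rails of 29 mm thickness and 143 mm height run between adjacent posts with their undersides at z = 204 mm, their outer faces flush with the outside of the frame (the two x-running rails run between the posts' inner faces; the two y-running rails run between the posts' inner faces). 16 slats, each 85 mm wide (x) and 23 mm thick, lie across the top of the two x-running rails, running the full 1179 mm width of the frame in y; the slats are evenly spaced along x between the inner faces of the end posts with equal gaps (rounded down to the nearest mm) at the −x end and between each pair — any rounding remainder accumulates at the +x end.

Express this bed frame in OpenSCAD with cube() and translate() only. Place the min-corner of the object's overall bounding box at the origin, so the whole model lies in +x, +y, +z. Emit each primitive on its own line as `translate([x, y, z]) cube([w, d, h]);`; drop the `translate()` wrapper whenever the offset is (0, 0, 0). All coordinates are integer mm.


cube([76, 76, 476]);
translate([0, 1103, 0]) cube([76, 76, 476]);
translate([1927, 0, 0]) cube([76, 76, 476]);
translate([1927, 1103, 0]) cube([76, 76, 476]);
translate([76, 0, 204]) cube([1851, 29, 143]);
translate([76, 1150, 204]) cube([1851, 29, 143]);
translate([0, 76, 204]) cube([29, 1027, 143]);
translate([1974, 76, 204]) cube([29, 1027, 143]);
translate([104, 0, 347]) cube([85, 1179, 23]);
translate([217, 0, 347]) cube([85, 1179, 23]);
translate([330, 0, 347]) cube([85, 1179, 23]);
translate([443, 0, 347]) cube([85, 1179, 23]);
translate([556, 0, 347]) cube([85, 1179, 23]);
translate([669, 0, 347]) cube([85, 1179, 23]);
translate([782, 0, 347]) cube([85, 1179, 23]);
translate([895, 0, 347]) cube([85, 1179, 23]);
translate([1008, 0, 347]) cube([85, 1179, 23]);
translate([1121, 0, 347]) cube([85, 1179, 23]);
translate([1234, 0, 347]) cube([85, 1179, 23]);
translate([1347, 0, 347]) cube([85, 1179, 23]);
translate([1460, 0, 347]) cube([85, 1179, 23]);
translate([1573, 0, 347]) cube([85, 1179, 23]);
translate([1686, 0, 347]) cube([85, 1179, 23]);
translate([1799, 0, 347]) cube([85, 1179, 23]);


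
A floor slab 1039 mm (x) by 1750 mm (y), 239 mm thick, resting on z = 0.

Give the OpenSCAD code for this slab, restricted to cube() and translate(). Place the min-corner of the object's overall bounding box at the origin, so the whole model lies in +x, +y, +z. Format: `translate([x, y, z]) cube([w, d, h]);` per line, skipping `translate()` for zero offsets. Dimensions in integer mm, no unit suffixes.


cube([1039, 1750, 239]);


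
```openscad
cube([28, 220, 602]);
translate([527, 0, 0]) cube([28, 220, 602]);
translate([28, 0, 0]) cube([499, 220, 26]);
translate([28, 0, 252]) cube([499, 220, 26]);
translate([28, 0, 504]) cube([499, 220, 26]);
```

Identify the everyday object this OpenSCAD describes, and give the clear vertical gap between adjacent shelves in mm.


A bookshelf. The clear shelf gap is 226 mm.

Two tall side panels with 3 horizontal boards between them — a bookshelf. The first two shelf undersides are at z = 0 and z = 252; with shelf thickness 26, the clear gap is 252 − 0 − 26 = 226 mm.


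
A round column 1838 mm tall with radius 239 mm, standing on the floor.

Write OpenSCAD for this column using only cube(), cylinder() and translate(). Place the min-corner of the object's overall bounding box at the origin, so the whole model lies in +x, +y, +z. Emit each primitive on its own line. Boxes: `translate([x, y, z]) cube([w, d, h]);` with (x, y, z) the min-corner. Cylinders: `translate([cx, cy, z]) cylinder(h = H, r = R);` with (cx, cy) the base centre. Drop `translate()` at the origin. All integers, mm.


translate([239, 239, 0]) cylinder(h = 1838, r = 239);


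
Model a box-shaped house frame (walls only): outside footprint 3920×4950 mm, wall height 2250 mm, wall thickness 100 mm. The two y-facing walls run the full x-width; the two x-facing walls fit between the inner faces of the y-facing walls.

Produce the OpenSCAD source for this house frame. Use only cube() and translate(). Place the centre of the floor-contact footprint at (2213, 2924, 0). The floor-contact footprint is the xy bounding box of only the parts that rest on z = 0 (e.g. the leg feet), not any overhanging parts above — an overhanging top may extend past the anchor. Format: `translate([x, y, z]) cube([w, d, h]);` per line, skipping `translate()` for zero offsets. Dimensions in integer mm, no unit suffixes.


translate([253, 449, 0]) cube([3920, 100, 2250]);
translate([253, 5299, 0]) cube([3920, 100, 2250]);
translate([253, 549, 0]) cube([100, 4750, 2250]);
translate([4073, 549, 0]) cube([100, 4750, 2250]);


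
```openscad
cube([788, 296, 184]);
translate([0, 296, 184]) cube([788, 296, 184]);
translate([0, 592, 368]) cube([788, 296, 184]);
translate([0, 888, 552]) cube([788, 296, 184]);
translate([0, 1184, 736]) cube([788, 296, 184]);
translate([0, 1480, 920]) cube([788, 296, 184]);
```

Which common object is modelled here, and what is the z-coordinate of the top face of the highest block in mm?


A staircase. The total rise is 1104 mm.

6 identical blocks, each offset up and back from the previous — a staircase. Each step is 184 mm tall and there are 6 of them, so the total rise is 6 × 184 = 1104 mm.


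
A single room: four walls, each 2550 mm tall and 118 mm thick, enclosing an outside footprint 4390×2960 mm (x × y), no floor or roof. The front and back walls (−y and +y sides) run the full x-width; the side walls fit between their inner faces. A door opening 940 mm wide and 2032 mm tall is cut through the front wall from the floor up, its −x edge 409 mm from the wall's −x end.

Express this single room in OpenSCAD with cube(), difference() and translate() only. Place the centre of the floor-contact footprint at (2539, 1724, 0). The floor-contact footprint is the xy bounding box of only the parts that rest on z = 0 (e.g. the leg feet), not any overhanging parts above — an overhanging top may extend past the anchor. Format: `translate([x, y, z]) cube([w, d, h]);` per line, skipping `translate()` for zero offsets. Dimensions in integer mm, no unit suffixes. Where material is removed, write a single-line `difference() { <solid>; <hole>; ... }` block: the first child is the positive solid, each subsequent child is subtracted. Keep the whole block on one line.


difference() { translate([344, 244, 0]) cube([4390, 118, 2550]); translate([753, 244, 0]) cube([940, 118, 2032]); }
translate([344, 3086, 0]) cube([4390, 118, 2550]);
translate([344, 362, 0]) cube([118, 2724, 2550]);
translate([4616, 362, 0]) cube([118, 2724, 2550]);


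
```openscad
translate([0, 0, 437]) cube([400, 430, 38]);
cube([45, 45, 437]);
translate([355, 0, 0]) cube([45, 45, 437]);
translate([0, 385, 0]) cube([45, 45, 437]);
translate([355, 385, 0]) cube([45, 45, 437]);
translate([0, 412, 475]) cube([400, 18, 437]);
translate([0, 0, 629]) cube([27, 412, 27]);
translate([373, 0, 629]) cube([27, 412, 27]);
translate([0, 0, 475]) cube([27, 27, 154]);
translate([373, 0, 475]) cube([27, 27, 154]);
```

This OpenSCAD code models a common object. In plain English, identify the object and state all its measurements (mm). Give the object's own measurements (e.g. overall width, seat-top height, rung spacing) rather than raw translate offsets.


A chair. The seat is a 400×430×38 mm slab with its top at z = 475 mm, on four 45×45 mm corner legs (flush with the seat edges, standing on z = 0). A flat backrest 18 mm thick, 437 mm tall, spans the full seat width and rises from the seat top along its +y edge, rear face flush with the rear of the seat. Two armrests of 27×27 mm section run along each side from the seat's front edge to the front of the backrest, top faces 181 mm above the seat top and outer faces flush with the seat's x-edges; a 27×27 mm post under the front of each armrest stands on the seat at the front corner.


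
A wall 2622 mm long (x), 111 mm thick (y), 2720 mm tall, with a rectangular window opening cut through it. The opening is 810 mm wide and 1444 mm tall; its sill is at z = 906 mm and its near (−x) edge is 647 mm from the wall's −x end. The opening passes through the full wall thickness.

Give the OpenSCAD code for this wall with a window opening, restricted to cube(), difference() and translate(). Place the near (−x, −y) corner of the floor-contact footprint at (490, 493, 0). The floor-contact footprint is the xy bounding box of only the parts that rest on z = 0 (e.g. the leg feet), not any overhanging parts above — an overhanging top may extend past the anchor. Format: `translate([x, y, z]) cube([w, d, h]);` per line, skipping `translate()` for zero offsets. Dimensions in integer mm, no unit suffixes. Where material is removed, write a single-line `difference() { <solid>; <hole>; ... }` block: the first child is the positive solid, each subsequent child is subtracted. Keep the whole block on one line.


difference() { translate([490, 493, 0]) cube([2622, 111, 2720]); translate([1137, 493, 906]) cube([810, 111, 1444]); }


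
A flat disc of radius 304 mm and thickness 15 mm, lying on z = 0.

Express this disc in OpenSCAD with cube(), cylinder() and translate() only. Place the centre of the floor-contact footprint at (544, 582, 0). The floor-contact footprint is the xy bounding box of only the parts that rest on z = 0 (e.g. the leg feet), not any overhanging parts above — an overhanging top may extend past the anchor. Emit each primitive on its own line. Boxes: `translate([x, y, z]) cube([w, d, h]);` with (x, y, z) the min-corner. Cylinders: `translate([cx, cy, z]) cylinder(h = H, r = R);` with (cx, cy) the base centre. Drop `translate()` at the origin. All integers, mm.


translate([544, 582, 0]) cylinder(h = 15, r = 304);


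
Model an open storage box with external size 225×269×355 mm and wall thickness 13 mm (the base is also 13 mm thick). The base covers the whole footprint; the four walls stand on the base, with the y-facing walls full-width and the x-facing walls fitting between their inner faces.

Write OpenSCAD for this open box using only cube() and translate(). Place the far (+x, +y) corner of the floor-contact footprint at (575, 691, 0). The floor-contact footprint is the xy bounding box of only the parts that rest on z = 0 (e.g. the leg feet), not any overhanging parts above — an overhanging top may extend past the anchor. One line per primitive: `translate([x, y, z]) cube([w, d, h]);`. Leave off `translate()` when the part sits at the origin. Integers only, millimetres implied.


translate([350, 422, 0]) cube([225, 269, 13]);
translate([350, 422, 13]) cube([225, 13, 342]);
translate([350, 678, 13]) cube([225, 13, 342]);
translate([350, 435, 13]) cube([13, 243, 342]);
translate([562, 435, 13]) cube([13, 243, 342]);


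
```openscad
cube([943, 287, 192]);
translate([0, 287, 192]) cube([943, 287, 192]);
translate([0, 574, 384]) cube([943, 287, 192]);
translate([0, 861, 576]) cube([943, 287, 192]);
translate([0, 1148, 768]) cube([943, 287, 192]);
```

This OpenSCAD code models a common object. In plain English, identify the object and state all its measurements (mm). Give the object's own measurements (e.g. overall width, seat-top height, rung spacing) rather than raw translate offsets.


A straight staircase of 5 solid steps. Each step is 943 mm wide (x), 287 mm deep (y, the going) and 192 mm tall (the rise). The first step rests on the floor; each subsequent step sits one going further in +y and one rise higher in +z, directly behind and above the previous step with no overlap.


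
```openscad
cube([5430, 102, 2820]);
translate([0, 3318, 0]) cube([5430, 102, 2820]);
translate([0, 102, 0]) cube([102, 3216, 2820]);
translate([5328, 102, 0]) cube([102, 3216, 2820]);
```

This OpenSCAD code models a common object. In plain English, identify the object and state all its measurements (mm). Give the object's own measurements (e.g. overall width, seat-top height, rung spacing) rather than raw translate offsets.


The wall frame of a small rectangular building: four walls, each 2820 mm tall and 102 mm thick, enclosing a footprint 5430 mm (x) by 3420 mm (y) outside-to-outside, with no floor or roof. The front and back walls (the −y and +y sides) span the full width; the two side walls fit between them.


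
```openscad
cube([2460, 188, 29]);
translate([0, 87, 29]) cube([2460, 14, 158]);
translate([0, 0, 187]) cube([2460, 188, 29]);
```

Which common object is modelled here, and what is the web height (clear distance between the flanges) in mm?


An I-beam. The web height is 158 mm.

Two wide flanges with a thin centred web — an I-beam. Overall 216 mm minus two 29 mm flanges gives a web of 216 − 2·29 = 158 mm.


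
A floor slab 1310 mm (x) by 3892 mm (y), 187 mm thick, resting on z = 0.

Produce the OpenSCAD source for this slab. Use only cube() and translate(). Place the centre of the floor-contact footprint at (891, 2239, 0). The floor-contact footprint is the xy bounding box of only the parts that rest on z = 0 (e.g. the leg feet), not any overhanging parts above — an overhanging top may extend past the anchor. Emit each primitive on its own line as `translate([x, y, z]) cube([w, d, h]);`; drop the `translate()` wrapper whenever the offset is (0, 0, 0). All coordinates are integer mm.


translate([236, 293, 0]) cube([1310, 3892, 187]);


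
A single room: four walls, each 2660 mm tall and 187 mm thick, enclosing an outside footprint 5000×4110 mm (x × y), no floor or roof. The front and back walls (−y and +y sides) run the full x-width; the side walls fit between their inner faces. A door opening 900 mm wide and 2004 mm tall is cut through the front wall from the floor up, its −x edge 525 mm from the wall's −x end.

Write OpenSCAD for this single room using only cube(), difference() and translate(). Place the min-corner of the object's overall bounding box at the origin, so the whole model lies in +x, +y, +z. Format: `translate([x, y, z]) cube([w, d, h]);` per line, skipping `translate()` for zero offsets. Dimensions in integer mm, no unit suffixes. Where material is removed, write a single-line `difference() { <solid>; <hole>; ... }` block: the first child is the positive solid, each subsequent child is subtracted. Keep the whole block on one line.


difference() { cube([5000, 187, 2660]); translate([525, 0, 0]) cube([900, 187, 2004]); }
translate([0, 3923, 0]) cube([5000, 187, 2660]);
translate([0, 187, 0]) cube([187, 3736, 2660]);
translate([4813, 187, 0]) cube([187, 3736, 2660]);


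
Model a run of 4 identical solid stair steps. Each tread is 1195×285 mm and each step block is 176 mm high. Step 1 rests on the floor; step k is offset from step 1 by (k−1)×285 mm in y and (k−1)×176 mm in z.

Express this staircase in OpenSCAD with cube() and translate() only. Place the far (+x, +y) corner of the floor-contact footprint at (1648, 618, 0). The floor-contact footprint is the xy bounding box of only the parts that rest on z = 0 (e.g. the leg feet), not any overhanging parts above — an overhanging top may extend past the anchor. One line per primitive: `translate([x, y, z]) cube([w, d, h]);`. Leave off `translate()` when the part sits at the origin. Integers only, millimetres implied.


translate([453, 333, 0]) cube([1195, 285, 176]);
translate([453, 618, 176]) cube([1195, 285, 176]);
translate([453, 903, 352]) cube([1195, 285, 176]);
translate([453, 1188, 528]) cube([1195, 285, 176]);


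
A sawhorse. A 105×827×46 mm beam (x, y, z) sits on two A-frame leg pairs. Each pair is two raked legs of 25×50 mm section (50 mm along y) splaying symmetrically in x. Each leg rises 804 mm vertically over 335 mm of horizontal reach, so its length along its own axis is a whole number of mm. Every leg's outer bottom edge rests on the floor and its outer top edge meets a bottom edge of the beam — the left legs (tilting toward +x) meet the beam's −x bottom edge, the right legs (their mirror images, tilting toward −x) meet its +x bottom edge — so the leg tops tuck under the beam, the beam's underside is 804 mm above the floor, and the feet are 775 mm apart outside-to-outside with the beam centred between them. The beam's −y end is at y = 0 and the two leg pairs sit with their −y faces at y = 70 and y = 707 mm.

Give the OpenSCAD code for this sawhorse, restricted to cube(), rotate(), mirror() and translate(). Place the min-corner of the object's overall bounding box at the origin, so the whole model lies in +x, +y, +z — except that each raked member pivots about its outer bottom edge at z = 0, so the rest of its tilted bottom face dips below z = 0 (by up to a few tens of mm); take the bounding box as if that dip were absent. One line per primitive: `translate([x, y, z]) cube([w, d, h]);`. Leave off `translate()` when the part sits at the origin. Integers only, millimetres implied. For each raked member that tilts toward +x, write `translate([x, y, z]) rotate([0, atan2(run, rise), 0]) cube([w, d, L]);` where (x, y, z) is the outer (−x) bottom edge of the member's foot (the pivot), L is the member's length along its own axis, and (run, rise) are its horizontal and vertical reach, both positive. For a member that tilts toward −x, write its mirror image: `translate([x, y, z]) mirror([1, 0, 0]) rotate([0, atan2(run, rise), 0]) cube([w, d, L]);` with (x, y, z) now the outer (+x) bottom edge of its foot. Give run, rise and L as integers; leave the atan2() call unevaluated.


// leg length = √(335² + 804²) = 871
// right-leg outer foot x = 2·335 + 105 = 775
// beam min-corner = (335, 0, 804)
translate([335, 0, 804]) cube([105, 827, 46]);
translate([0, 70, 0]) rotate([0, atan2(335, 804), 0]) cube([25, 50, 871]);
translate([775, 70, 0]) mirror([1, 0, 0]) rotate([0, atan2(335, 804), 0]) cube([25, 50, 871]);
translate([0, 707, 0]) rotate([0, atan2(335, 804), 0]) cube([25, 50, 871]);
translate([775, 707, 0]) mirror([1, 0, 0]) rotate([0, atan2(335, 804), 0]) cube([25, 50, 871]);


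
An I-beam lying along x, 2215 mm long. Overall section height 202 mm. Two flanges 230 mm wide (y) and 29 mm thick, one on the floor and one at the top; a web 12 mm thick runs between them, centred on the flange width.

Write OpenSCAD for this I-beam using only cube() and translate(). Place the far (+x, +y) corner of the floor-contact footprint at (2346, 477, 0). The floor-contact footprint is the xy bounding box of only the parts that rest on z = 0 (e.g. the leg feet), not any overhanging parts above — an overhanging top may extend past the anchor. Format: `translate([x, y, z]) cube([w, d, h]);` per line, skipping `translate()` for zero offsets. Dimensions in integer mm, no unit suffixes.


translate([131, 247, 0]) cube([2215, 230, 29]);
translate([131, 356, 29]) cube([2215, 12, 144]);
translate([131, 247, 173]) cube([2215, 230, 29]);


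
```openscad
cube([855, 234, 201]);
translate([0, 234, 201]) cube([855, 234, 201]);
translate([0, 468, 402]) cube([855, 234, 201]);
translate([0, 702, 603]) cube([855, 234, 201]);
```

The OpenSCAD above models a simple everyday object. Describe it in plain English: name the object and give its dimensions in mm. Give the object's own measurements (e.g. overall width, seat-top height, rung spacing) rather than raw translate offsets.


A straight staircase of 4 solid steps. Each step is 855 mm wide (x), 234 mm deep (y, the going) and 201 mm tall (the rise). The first step rests on the floor; each subsequent step sits one going further in +y and one rise higher in +z, directly behind and above the previous step with no overlap.


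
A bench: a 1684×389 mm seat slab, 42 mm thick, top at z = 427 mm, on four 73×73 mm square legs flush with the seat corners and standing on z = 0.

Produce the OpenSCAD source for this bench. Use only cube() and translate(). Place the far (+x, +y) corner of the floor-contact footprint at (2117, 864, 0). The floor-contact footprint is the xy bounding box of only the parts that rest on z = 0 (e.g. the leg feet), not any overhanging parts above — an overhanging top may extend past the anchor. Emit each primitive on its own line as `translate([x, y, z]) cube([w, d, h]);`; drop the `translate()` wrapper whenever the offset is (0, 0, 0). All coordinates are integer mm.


translate([433, 475, 385]) cube([1684, 389, 42]);
translate([433, 475, 0]) cube([73, 73, 385]);
translate([433, 791, 0]) cube([73, 73, 385]);
translate([2044, 475, 0]) cube([73, 73, 385]);
translate([2044, 791, 0]) cube([73, 73, 385]);


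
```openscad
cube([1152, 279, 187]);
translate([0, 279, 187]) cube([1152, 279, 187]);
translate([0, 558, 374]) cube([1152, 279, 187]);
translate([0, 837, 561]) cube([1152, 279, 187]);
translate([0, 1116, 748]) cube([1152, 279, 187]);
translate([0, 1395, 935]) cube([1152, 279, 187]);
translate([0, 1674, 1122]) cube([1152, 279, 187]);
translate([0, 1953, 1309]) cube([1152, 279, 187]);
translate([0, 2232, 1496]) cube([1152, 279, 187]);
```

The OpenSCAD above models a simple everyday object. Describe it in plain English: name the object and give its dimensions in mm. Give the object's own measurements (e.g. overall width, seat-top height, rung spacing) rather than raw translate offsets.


A straight staircase of 9 solid steps. Each step is 1152 mm wide (x), 279 mm deep (y, the going) and 187 mm tall (the rise). The first step rests on the floor; each subsequent step sits one going further in +y and one rise higher in +z, directly behind and above the previous step with no overlap.


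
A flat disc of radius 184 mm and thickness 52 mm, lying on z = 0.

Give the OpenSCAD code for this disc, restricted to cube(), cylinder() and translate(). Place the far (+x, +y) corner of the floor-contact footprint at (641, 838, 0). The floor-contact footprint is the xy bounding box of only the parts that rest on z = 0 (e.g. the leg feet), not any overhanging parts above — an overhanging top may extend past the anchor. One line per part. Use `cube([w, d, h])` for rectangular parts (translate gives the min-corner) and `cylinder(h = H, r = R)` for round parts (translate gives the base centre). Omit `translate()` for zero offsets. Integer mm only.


translate([457, 654, 0]) cylinder(h = 52, r = 184);


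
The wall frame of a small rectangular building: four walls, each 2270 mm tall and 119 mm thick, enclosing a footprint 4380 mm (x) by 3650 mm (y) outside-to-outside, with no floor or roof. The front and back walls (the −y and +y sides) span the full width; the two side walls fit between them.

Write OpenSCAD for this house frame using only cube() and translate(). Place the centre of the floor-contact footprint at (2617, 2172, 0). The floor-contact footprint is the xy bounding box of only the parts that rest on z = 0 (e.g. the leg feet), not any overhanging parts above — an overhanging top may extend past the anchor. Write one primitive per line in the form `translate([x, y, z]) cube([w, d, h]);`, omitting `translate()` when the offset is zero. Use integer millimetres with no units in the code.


translate([427, 347, 0]) cube([4380, 119, 2270]);
translate([427, 3878, 0]) cube([4380, 119, 2270]);
translate([427, 466, 0]) cube([119, 3412, 2270]);
translate([4688, 466, 0]) cube([119, 3412, 2270]);


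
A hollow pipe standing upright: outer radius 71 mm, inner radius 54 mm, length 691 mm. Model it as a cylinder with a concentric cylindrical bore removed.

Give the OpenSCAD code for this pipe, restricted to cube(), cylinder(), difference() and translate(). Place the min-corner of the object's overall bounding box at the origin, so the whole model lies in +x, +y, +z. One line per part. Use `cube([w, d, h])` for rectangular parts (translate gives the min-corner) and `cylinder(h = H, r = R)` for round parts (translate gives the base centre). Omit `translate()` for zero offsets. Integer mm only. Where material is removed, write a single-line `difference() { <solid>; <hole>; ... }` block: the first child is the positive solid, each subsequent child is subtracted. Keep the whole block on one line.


difference() { translate([71, 71, 0]) cylinder(h = 691, r = 71); translate([71, 71, 0]) cylinder(h = 691, r = 54); }


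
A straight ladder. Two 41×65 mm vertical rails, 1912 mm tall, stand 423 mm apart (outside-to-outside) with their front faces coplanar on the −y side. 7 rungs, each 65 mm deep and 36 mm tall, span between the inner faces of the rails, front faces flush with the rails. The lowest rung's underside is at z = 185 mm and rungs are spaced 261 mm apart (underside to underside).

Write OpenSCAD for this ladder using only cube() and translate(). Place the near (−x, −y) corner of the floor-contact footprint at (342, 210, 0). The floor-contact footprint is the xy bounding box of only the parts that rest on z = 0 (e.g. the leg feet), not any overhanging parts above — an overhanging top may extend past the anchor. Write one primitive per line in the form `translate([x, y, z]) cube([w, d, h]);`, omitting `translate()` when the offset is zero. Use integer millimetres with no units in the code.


translate([342, 210, 0]) cube([41, 65, 1912]);
translate([724, 210, 0]) cube([41, 65, 1912]);
translate([383, 210, 185]) cube([341, 65, 36]);
translate([383, 210, 446]) cube([341, 65, 36]);
translate([383, 210, 707]) cube([341, 65, 36]);
translate([383, 210, 968]) cube([341, 65, 36]);
translate([383, 210, 1229]) cube([341, 65, 36]);
translate([383, 210, 1490]) cube([341, 65, 36]);
translate([383, 210, 1751]) cube([341, 65, 36]);


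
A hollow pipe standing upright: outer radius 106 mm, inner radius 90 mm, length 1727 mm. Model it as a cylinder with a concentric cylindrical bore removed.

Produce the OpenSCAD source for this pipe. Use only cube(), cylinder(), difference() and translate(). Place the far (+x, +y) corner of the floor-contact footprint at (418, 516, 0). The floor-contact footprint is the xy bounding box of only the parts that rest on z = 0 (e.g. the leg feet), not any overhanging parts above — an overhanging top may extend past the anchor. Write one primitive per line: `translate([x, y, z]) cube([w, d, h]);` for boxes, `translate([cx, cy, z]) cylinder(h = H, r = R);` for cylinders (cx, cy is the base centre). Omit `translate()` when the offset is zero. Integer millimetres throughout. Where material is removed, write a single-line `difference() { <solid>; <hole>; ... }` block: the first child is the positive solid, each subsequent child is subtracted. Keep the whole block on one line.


difference() { translate([312, 410, 0]) cylinder(h = 1727, r = 106); translate([312, 410, 0]) cylinder(h = 1727, r = 90); }
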